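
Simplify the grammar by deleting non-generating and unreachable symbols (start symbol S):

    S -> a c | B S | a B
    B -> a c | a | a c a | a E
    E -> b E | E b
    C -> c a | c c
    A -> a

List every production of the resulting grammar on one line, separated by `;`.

S -> a c | B S | a B; B -> a c | a | a c a

Generating nonterminals: {A, B, C, S}.
Reachable from S after that: {B, S}.
Removed useless symbols: {A, C, E} and every production mentioning them.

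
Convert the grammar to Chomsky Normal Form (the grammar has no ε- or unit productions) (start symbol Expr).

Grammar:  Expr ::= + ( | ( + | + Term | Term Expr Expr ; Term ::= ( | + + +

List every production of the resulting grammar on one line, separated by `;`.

Expr ::= X1 X2 | X2 X1 | X1 Term | Term Y1; Term ::= ( | X1 Y2; X1 ::= +; X2 ::= (; Y1 ::= Expr Expr; Y2 ::= X1 X1

Introduce a nonterminal for each terminal appearing in a rule of length ≥ 2: X1 → +, X2 → (.
Binarize each right-hand side of length ≥ 3 by chaining fresh nonterminals (Y1, Y2, …): affected rules were Expr → Term Expr Expr; Term → X1 X1 X1.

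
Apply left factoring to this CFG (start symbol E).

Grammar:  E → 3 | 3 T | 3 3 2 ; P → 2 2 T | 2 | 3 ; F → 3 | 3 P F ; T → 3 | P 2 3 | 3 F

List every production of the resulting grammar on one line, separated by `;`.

E → 3 E'; P → 3 | 2 P'; F → 3 F'; T → P 2 3 | 3 T'; E' → ε | T | 3 2; P' → 2 T | ε; F' → ε | P F; T' → ε | F

E has alternatives sharing prefix '3': factor to E → 3 E' with E' → ε | T | 3 2.
P has alternatives sharing prefix '2': factor to P → 2 P' with P' → 2 T | ε.
F has alternatives sharing prefix '3': factor to F → 3 F' with F' → ε | P F.
T has alternatives sharing prefix '3': factor to T → 3 T' with T' → ε | F.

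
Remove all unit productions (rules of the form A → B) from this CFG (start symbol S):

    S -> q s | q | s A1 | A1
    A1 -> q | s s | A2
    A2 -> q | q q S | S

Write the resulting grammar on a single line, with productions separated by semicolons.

Unit pairs: A1 ⇒* {A2, S}; A2 ⇒* {A1, S}; S ⇒* {A1, A2}.
For each unit pair (A, B), copy every non-unit production of B to A, then drop all unit productions.

S -> q | q q S | s s | q s | s A1; A1 -> q | q q S | s s | q s | s A1; A2 -> q | q q S | s s | q s | s A1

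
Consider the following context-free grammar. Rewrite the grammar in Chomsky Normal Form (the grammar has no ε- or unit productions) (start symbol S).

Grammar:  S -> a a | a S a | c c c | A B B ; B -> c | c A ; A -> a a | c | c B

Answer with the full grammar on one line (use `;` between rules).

Introduce a nonterminal for each terminal appearing in a rule of length ≥ 2: X1 → a, X2 → c.
Binarize each right-hand side of length ≥ 3 by chaining fresh nonterminals (Y1, Y2, …): affected rules were S → X1 S X1; S → X2 X2 X2; S → A B B.

S -> X1 X1 | X1 Y1 | X2 Y2 | A Y3; B -> c | X2 A; A -> X1 X1 | c | X2 B; X1 -> a; X2 -> c; Y1 -> S X1; Y2 -> X2 X2; Y3 -> B B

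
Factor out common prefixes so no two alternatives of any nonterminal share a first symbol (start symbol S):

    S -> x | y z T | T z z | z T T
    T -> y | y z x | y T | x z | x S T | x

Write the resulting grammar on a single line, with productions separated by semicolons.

S -> x | y z T | T z z | z T T; T -> y T' | x T''; T' -> ε | z x | T; T'' -> z | S T | ε

T has alternatives sharing prefix 'y': factor to T → y T' with T' → ε | z x | T.
T has alternatives sharing prefix 'x': factor to T → x T'' with T'' → z | S T | ε.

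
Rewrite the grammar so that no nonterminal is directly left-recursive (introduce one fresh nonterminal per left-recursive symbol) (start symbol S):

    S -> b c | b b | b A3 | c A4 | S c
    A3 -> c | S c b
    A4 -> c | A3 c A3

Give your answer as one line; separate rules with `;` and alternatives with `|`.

Directly left-recursive nonterminal: S.
For S: α = {c}, β = {b c, b b, b A3, c A4}. Rewrite as S → β S' and S' → α S' | ε.

S -> b c S' | b b S' | b A3 S' | c A4 S'; A3 -> c | S c b; A4 -> c | A3 c A3; S' -> c S' | ε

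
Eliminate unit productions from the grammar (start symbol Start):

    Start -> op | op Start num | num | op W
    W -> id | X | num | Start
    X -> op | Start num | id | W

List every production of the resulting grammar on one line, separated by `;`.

Unit pairs: W ⇒* {Start, X}; X ⇒* {Start, W}.
Replace each nonterminal's rules with the union of the non-unit rules of every nonterminal it unit-derives.

Start -> op | op Start num | num | op W; W -> op | op Start num | num | op W | Start num | id; X -> op | op Start num | num | op W | Start num | id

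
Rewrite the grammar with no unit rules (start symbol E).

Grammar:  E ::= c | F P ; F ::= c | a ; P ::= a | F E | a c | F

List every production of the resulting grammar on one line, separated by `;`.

E ::= c | F P; F ::= c | a; P ::= c | a | F E | a c

Unit pairs: P ⇒* {F}.
For each unit pair (A, B), copy every non-unit production of B to A, then drop all unit productions.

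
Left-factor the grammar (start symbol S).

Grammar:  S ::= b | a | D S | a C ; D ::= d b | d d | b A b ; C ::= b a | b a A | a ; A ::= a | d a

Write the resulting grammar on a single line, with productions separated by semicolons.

S has alternatives sharing prefix 'a': factor to S → a S' with S' → ε | C.
D has alternatives sharing prefix 'd': factor to D → d D' with D' → b | d.
C has alternatives sharing prefix 'b a': factor to C → b a C' with C' → ε | A.

S ::= b | D S | a S'; D ::= b A b | d D'; C ::= a | b a C'; A ::= a | d a; S' ::= ε | C; D' ::= b | d; C' ::= ε | A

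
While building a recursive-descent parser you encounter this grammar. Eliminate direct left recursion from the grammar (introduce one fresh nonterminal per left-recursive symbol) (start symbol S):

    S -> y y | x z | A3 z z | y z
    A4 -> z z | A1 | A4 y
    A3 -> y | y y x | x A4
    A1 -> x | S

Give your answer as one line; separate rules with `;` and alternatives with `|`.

S -> y y | x z | A3 z z | y z; A4 -> z z A4' | A1 A4'; A3 -> y | y y x | x A4; A1 -> x | S; A4' -> y A4' | ε

A4 is directly left-recursive.
For A4: α = {y}, β = {z z, A1}. Rewrite as A4 → β A4' and A4' → α A4' | ε.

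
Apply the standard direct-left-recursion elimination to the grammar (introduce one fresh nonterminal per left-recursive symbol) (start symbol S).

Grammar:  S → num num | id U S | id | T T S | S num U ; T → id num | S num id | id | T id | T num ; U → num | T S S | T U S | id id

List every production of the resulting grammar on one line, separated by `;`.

Directly left-recursive nonterminals: S, T.
For S: α = {num U}, β = {num num, id U S, id, T T S}. Rewrite as S → β S' and S' → α S' | ε.
For T: α = {id, num}, β = {id num, S num id, id}. Rewrite as T → β T' and T' → α T' | ε.

S → num num S' | id U S S' | id S' | T T S S'; T → id num T' | S num id T' | id T'; U → num | T S S | T U S | id id; S' → num U S' | ε; T' → id T' | num T' | ε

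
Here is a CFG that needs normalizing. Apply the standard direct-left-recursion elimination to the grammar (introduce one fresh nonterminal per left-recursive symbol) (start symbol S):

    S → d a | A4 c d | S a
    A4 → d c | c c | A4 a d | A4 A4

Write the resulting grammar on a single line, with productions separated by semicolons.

S → d a S' | A4 c d S'; A4 → d c A4' | c c A4'; S' → a S' | ε; A4' → a d A4' | A4 A4' | ε

S, A4 are directly left-recursive.
For S: α = {a}, β = {d a, A4 c d}. Rewrite as S → β S' and S' → α S' | ε.
For A4: α = {a d, A4}, β = {d c, c c}. Rewrite as A4 → β A4' and A4' → α A4' | ε.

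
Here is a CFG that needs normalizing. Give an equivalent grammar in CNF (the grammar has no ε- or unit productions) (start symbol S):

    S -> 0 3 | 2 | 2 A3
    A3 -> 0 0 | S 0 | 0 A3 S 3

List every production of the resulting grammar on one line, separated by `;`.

S -> X1 X2 | 2 | X3 A3; A3 -> X1 X1 | S X1 | X1 Y1; X1 -> 0; X2 -> 3; X3 -> 2; Y1 -> A3 Y2; Y2 -> S X2

Introduce a nonterminal for each terminal appearing in a rule of length ≥ 2: X1 → 0, X2 → 3, X3 → 2.
Binarize each right-hand side of length ≥ 3 by chaining fresh nonterminals (Y1, Y2, …): affected rules were A3 → X1 A3 S X2.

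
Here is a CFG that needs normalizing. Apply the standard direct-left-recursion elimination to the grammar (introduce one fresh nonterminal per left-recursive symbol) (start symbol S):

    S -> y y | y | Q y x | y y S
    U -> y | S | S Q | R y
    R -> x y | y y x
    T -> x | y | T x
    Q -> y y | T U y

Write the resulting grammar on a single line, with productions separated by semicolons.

Directly left-recursive nonterminal: T.
For T: α = {x}, β = {x, y}. Rewrite as T → β T' and T' → α T' | ε.

S -> y y | y | Q y x | y y S; U -> y | S | S Q | R y; R -> x y | y y x; T -> x T' | y T'; Q -> y y | T U y; T' -> x T' | ε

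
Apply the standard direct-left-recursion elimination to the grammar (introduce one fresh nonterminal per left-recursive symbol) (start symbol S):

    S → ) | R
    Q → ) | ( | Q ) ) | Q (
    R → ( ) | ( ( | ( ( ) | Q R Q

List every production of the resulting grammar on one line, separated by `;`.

Q is directly left-recursive.
For Q: α = {) ), (}, β = {), (}. Rewrite as Q → β Q' and Q' → α Q' | ε.

S → ) | R; Q → ) Q' | ( Q'; R → ( ) | ( ( | ( ( ) | Q R Q; Q' → ) ) Q' | ( Q' | ε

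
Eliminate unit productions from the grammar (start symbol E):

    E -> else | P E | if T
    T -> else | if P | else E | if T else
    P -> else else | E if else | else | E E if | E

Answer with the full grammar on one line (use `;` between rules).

E -> else | P E | if T; T -> else | if P | else E | if T else; P -> else | P E | if T | else else | E if else | E E if

Unit pairs: P ⇒* {E}.
Replace each nonterminal's rules with the union of the non-unit rules of every nonterminal it unit-derives.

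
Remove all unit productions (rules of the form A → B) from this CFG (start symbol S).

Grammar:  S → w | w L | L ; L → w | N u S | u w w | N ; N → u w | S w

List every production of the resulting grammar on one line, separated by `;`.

Unit pairs: L ⇒* {N}; S ⇒* {L, N}.
For every A with A ⇒* B via unit rules, add B's non-unit alternatives to A; then delete every rule of the form X → Y.

S → w | N u S | u w w | w L | u w | S w; L → w | N u S | u w w | u w | S w; N → u w | S w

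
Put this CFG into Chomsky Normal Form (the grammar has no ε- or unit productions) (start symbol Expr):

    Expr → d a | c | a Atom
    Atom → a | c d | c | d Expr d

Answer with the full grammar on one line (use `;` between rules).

Expr → X1 X2 | c | X2 Atom; Atom → a | X3 X1 | c | X1 Y1; X1 → d; X2 → a; X3 → c; Y1 → Expr X1

Introduce a nonterminal for each terminal appearing in a rule of length ≥ 2: X1 → d, X2 → a, X3 → c.
Binarize each right-hand side of length ≥ 3 by chaining fresh nonterminals (Y1, Y2, …): affected rules were Atom → X1 Expr X1.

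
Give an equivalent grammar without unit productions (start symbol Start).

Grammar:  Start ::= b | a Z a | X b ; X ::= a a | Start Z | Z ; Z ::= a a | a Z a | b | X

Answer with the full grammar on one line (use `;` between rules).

Unit pairs: X ⇒* {Z}; Z ⇒* {X}.
Replace each nonterminal's rules with the union of the non-unit rules of every nonterminal it unit-derives.

Start ::= b | a Z a | X b; X ::= a a | a Z a | b | Start Z; Z ::= a a | a Z a | b | Start Z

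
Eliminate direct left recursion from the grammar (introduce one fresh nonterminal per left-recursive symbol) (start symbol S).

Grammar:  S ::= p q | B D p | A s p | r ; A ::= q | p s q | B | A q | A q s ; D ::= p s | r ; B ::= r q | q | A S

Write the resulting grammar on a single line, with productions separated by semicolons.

A is directly left-recursive.
For A: α = {q, q s}, β = {q, p s q, B}. Rewrite as A → β A' and A' → α A' | ε.

S ::= p q | B D p | A s p | r; A ::= q A' | p s q A' | B A'; D ::= p s | r; B ::= r q | q | A S; A' ::= q A' | q s A' | epsilon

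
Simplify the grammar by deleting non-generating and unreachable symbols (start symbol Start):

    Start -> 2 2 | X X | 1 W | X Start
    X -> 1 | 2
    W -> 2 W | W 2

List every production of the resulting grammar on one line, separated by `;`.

Generating nonterminals: {Start, X}.
Reachable from Start after that: {Start, X}.
Removed useless symbols: {W} and every production mentioning them.

Start -> 2 2 | X X | X Start; X -> 1 | 2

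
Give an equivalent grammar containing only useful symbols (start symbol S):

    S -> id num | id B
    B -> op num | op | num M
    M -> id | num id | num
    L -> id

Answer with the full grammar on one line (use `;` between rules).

S -> id num | id B; B -> op num | op | num M; M -> id | num id | num

Generating nonterminals: {B, L, M, S}.
Reachable from S after that: {B, M, S}.
Removed useless symbols: {L} and every production mentioning them.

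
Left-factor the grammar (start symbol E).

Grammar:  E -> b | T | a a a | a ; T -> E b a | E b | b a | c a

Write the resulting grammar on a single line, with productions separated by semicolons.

E has alternatives sharing prefix 'a': factor to E → a E' with E' → a a | ε.
T has alternatives sharing prefix 'E b': factor to T → E b T' with T' → a | ε.

E -> b | T | a E'; T -> b a | c a | E b T'; E' -> a a | ε; T' -> a | ε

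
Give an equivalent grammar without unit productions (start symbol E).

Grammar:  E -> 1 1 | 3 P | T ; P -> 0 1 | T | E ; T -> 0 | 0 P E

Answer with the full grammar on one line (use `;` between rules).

E -> 1 1 | 3 P | 0 | 0 P E; P -> 1 1 | 3 P | 0 1 | 0 | 0 P E; T -> 0 | 0 P E

Unit pairs: E ⇒* {T}; P ⇒* {E, T}.
For each unit pair (A, B), copy every non-unit production of B to A, then drop all unit productions.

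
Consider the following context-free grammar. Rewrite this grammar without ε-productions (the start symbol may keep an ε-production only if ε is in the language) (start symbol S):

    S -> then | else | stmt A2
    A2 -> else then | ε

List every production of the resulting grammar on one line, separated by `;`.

The nullable symbols are {A2}.
ε ∉ L(G), so no ε-production is kept.
Expand every rule over subsets of its nullable positions: S → stmt A2 gives stmt A2 | stmt.

S -> then | else | stmt A2 | stmt; A2 -> else then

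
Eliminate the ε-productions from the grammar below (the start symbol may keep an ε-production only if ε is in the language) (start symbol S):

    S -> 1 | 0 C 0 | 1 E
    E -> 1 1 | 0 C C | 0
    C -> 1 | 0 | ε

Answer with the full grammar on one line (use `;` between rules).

The nullable symbols are {C}.
ε ∉ L(G), so no ε-production is kept.
For each production, add variants omitting each subset of nullable occurrences: S → 0 C 0 gives 0 C 0 | 0 0. E → 0 C C gives 0 C C | 0 C | 0.

S -> 1 | 0 C 0 | 0 0 | 1 E; E -> 1 1 | 0 C C | 0 C | 0; C -> 1 | 0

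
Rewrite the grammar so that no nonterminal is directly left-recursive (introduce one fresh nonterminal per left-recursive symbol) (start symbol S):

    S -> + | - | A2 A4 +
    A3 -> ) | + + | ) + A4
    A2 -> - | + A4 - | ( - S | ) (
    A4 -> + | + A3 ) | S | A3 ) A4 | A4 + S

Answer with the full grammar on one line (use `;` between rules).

S -> + | - | A2 A4 +; A3 -> ) | + + | ) + A4; A2 -> - | + A4 - | ( - S | ) (; A4 -> + A4' | + A3 ) A4' | S A4' | A3 ) A4 A4'; A4' -> + S A4' | ε

Left recursion appears on A4.
For A4: α = {+ S}, β = {+, + A3 ), S, A3 ) A4}. Rewrite as A4 → β A4' and A4' → α A4' | ε.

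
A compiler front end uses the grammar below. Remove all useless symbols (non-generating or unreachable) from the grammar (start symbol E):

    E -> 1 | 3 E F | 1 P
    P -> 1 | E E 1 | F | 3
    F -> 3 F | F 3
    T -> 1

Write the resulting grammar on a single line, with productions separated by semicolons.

E -> 1 | 1 P; P -> 1 | E E 1 | 3

Generating nonterminals: {E, P, T}.
Reachable from E after that: {E, P}.
Removed useless symbols: {F, T} and every production mentioning them.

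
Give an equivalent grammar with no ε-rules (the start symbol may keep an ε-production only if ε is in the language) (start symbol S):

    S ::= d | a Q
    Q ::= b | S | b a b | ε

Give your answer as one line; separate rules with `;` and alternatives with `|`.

Nullable set = {Q}.
ε ∉ L(G), so no ε-production is kept.
Expand every rule over subsets of its nullable positions: S → a Q gives a Q | a.

S ::= d | a Q | a; Q ::= b | S | b a b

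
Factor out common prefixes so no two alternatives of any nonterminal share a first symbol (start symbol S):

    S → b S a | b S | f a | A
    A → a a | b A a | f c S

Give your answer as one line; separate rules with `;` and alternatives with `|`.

S → f a | A | b S S'; A → a a | b A a | f c S; S' → a | ε

S has alternatives sharing prefix 'b S': factor to S → b S S' with S' → a | ε.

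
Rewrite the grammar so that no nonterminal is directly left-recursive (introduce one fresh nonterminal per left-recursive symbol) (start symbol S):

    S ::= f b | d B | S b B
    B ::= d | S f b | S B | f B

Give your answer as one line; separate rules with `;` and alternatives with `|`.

Directly left-recursive nonterminal: S.
For S: α = {b B}, β = {f b, d B}. Rewrite as S → β S' and S' → α S' | ε.

S ::= f b S' | d B S'; B ::= d | S f b | S B | f B; S' ::= b B S' | ε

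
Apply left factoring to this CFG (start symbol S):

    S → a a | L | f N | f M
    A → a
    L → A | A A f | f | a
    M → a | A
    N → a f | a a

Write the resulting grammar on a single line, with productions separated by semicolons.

S has alternatives sharing prefix 'f': factor to S → f S' with S' → N | M.
L has alternatives sharing prefix 'A': factor to L → A L' with L' → ε | A f.
N has alternatives sharing prefix 'a': factor to N → a N' with N' → f | a.

S → a a | L | f S'; A → a; L → f | a | A L'; M → a | A; N → a N'; S' → N | M; L' → ε | A f; N' → f | a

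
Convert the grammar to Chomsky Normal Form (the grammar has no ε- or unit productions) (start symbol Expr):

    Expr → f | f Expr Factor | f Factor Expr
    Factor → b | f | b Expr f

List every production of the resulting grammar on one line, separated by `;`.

Introduce a nonterminal for each terminal appearing in a rule of length ≥ 2: X1 → f, X2 → b.
Binarize each right-hand side of length ≥ 3 by chaining fresh nonterminals (Y1, Y2, …): affected rules were Expr → X1 Expr Factor; Expr → X1 Factor Expr; Factor → X2 Expr X1.

Expr → f | X1 Y1 | X1 Y2; Factor → b | f | X2 Y3; X1 → f; X2 → b; Y1 → Expr Factor; Y2 → Factor Expr; Y3 → Expr X1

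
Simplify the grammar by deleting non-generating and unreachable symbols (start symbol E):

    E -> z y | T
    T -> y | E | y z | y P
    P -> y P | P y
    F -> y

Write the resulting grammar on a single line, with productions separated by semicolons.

E -> z y | T; T -> y | E | y z

Generating nonterminals: {E, F, T}.
Reachable from E after that: {E, T}.
Removed useless symbols: {F, P} and every production mentioning them.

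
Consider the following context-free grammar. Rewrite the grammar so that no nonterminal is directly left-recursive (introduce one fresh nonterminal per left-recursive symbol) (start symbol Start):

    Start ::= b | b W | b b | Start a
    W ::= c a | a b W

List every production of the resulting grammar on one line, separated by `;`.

Left recursion appears on Start.
For Start: α = {a}, β = {b, b W, b b}. Rewrite as Start → β Start1 and Start1 → α Start1 | ε.

Start ::= b Start1 | b W Start1 | b b Start1; W ::= c a | a b W; Start1 ::= a Start1 | eps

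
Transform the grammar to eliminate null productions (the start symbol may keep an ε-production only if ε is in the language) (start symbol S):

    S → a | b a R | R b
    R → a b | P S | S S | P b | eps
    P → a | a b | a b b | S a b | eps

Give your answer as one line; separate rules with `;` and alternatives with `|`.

Nullable set = {P, R}.
ε ∉ L(G), so no ε-production is kept.
Expand every rule over subsets of its nullable positions: S → b a R gives b a R | b a. S → R b gives R b | b. R → P S gives P S | S. R → P b gives P b | b.

S → a | b a R | b a | R b | b; R → a b | P S | S | S S | P b | b; P → a | a b | a b b | S a b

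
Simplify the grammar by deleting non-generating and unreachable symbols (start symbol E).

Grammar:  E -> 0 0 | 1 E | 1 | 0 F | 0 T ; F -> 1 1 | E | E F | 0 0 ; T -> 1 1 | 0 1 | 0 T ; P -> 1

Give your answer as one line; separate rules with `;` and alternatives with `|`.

Generating nonterminals: {E, F, P, T}.
Reachable from E after that: {E, F, T}.
Removed useless symbols: {P} and every production mentioning them.

E -> 0 0 | 1 E | 1 | 0 F | 0 T; F -> 1 1 | E | E F | 0 0; T -> 1 1 | 0 1 | 0 T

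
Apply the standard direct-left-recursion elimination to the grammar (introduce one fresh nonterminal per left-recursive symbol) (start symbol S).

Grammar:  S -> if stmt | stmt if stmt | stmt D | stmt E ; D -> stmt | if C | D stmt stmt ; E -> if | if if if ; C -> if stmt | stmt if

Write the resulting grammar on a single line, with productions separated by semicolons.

S -> if stmt | stmt if stmt | stmt D | stmt E; D -> stmt D' | if C D'; E -> if | if if if; C -> if stmt | stmt if; D' -> stmt stmt D' | ε

D is directly left-recursive.
For D: α = {stmt stmt}, β = {stmt, if C}. Rewrite as D → β D' and D' → α D' | ε.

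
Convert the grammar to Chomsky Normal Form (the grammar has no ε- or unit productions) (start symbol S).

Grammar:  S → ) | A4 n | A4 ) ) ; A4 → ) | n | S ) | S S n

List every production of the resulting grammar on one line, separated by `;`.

Introduce a nonterminal for each terminal appearing in a rule of length ≥ 2: X1 → n, X2 → ).
Binarize each right-hand side of length ≥ 3 by chaining fresh nonterminals (Y1, Y2, …): affected rules were S → A4 X2 X2; A4 → S S X1.

S → ) | A4 X1 | A4 Y1; A4 → ) | n | S X2 | S Y2; X1 → n; X2 → ); Y1 → X2 X2; Y2 → S X1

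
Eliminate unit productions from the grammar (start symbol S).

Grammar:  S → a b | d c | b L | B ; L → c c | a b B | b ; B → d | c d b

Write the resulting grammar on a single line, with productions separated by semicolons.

Unit pairs: S ⇒* {B}.
For every A with A ⇒* B via unit rules, add B's non-unit alternatives to A; then delete every rule of the form X → Y.

S → d | c d b | a b | d c | b L; L → c c | a b B | b; B → d | c d b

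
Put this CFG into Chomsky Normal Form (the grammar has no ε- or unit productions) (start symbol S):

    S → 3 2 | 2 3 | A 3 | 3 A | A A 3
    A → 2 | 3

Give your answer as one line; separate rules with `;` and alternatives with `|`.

S → X1 X2 | X2 X1 | A X1 | X1 A | A Y1; A → 2 | 3; X1 → 3; X2 → 2; Y1 → A X1

Introduce a nonterminal for each terminal appearing in a rule of length ≥ 2: X1 → 3, X2 → 2.
Binarize each right-hand side of length ≥ 3 by chaining fresh nonterminals (Y1, Y2, …): affected rules were S → A A X1.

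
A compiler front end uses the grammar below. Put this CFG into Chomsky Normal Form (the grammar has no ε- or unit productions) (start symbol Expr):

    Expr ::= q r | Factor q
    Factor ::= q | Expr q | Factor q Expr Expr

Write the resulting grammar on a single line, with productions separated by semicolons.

Introduce a nonterminal for each terminal appearing in a rule of length ≥ 2: X1 → q, X2 → r.
Binarize each right-hand side of length ≥ 3 by chaining fresh nonterminals (Y1, Y2, …): affected rules were Factor → Factor X1 Expr Expr.

Expr ::= X1 X2 | Factor X1; Factor ::= q | Expr X1 | Factor Y1; X1 ::= q; X2 ::= r; Y1 ::= X1 Y2; Y2 ::= Expr Expr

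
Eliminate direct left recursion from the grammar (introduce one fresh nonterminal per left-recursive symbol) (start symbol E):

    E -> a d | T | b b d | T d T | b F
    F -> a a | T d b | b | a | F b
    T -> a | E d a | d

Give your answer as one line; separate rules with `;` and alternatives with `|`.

E -> a d | T | b b d | T d T | b F; F -> a a F' | T d b F' | b F' | a F'; T -> a | E d a | d; F' -> b F' | epsilon

Directly left-recursive nonterminal: F.
For F: α = {b}, β = {a a, T d b, b, a}. Rewrite as F → β F' and F' → α F' | ε.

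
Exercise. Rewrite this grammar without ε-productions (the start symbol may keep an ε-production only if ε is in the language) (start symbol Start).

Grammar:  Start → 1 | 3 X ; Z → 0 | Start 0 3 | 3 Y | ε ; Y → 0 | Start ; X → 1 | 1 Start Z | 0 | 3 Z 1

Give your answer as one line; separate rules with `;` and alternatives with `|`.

Start → 1 | 3 X; Z → 0 | Start 0 3 | 3 Y; Y → 0 | Start; X → 1 | 1 Start Z | 1 Start | 0 | 3 Z 1 | 3 1

The nullable symbols are {Z}.
ε ∉ L(G), so no ε-production is kept.
Add the nullable-subset variants: X → 1 Start Z gives 1 Start Z | 1 Start. X → 3 Z 1 gives 3 Z 1 | 3 1.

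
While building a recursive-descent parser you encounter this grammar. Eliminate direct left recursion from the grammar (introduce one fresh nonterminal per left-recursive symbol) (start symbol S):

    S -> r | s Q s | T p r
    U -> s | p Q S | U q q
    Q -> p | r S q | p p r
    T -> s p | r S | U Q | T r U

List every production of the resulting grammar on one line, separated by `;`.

S -> r | s Q s | T p r; U -> s U' | p Q S U'; Q -> p | r S q | p p r; T -> s p T' | r S T' | U Q T'; U' -> q q U' | ε; T' -> r U T' | ε

Left recursion appears on U, T.
For U: α = {q q}, β = {s, p Q S}. Rewrite as U → β U' and U' → α U' | ε.
For T: α = {r U}, β = {s p, r S, U Q}. Rewrite as T → β T' and T' → α T' | ε.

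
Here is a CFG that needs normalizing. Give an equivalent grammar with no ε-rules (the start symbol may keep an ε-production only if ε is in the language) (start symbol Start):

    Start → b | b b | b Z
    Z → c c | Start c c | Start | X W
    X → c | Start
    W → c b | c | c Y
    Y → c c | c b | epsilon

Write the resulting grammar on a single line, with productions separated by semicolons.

Nullable set = {Y}.
ε ∉ L(G), so no ε-production is kept.

Start → b | b b | b Z; Z → c c | Start c c | Start | X W; X → c | Start; W → c b | c | c Y; Y → c c | c b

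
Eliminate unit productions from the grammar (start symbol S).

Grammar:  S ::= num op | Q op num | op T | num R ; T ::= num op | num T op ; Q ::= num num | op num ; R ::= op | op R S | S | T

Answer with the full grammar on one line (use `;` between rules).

Unit pairs: R ⇒* {S, T}.
For each unit pair (A, B), copy every non-unit production of B to A, then drop all unit productions.

S ::= num op | Q op num | op T | num R; T ::= num op | num T op; Q ::= num num | op num; R ::= num op | Q op num | op T | num R | op | op R S | num T op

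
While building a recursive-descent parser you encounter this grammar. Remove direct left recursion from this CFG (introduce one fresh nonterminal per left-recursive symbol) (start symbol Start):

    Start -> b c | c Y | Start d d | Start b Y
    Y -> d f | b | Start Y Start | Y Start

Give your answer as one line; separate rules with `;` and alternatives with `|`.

Start -> b c Start1 | c Y Start1; Y -> d f Y1 | b Y1 | Start Y Start Y1; Start1 -> d d Start1 | b Y Start1 | ε; Y1 -> Start Y1 | ε

Directly left-recursive nonterminals: Start, Y.
For Start: α = {d d, b Y}, β = {b c, c Y}. Rewrite as Start → β Start1 and Start1 → α Start1 | ε.
For Y: α = {Start}, β = {d f, b, Start Y Start}. Rewrite as Y → β Y1 and Y1 → α Y1 | ε.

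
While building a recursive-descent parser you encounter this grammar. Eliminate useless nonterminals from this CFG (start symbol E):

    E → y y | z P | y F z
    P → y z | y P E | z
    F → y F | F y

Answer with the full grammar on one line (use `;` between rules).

E → y y | z P; P → y z | y P E | z

Generating nonterminals: {E, P}.
Reachable from E after that: {E, P}.
Removed useless symbols: {F} and every production mentioning them.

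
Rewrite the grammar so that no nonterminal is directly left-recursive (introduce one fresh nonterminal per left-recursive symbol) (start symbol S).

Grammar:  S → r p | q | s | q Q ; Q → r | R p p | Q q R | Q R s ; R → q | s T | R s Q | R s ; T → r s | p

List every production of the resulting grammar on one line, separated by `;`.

S → r p | q | s | q Q; Q → r Q' | R p p Q'; R → q R' | s T R'; T → r s | p; Q' → q R Q' | R s Q' | ε; R' → s Q R' | s R' | ε

Left recursion appears on Q, R.
For Q: α = {q R, R s}, β = {r, R p p}. Rewrite as Q → β Q' and Q' → α Q' | ε.
For R: α = {s Q, s}, β = {q, s T}. Rewrite as R → β R' and R' → α R' | ε.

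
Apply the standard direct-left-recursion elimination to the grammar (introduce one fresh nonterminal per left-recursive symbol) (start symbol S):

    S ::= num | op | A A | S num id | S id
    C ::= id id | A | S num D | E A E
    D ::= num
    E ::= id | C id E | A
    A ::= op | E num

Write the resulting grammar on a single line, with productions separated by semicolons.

S ::= num S' | op S' | A A S'; C ::= id id | A | S num D | E A E; D ::= num; E ::= id | C id E | A; A ::= op | E num; S' ::= num id S' | id S' | ε

S is directly left-recursive.
For S: α = {num id, id}, β = {num, op, A A}. Rewrite as S → β S' and S' → α S' | ε.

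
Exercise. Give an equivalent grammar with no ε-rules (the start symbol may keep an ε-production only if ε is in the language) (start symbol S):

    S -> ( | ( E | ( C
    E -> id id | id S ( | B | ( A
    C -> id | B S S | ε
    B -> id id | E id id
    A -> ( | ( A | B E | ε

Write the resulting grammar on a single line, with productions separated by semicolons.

Nullable nonterminals: {A, C}.
ε ∉ L(G), so no ε-production is kept.
Expand every rule over subsets of its nullable positions: E → ( A gives ( A | (.

S -> ( | ( E | ( C; E -> id id | id S ( | B | ( A | (; C -> id | B S S; B -> id id | E id id; A -> ( | ( A | B E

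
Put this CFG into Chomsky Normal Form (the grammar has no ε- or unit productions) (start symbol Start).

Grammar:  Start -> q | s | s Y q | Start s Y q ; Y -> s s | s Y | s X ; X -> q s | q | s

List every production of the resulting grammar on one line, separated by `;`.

Start -> q | s | X1 Y1 | Start Y2; Y -> X1 X1 | X1 Y | X1 X; X -> X2 X1 | q | s; X1 -> s; X2 -> q; Y1 -> Y X2; Y2 -> X1 Y3; Y3 -> Y X2

Introduce a nonterminal for each terminal appearing in a rule of length ≥ 2: X1 → s, X2 → q.
Binarize each right-hand side of length ≥ 3 by chaining fresh nonterminals (Y1, Y2, …): affected rules were Start → X1 Y X2; Start → Start X1 Y X2.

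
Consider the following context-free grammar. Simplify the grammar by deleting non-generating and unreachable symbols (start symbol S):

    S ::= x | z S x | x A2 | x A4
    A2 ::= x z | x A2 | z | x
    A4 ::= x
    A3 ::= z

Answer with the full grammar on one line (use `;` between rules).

S ::= x | z S x | x A2 | x A4; A2 ::= x z | x A2 | z | x; A4 ::= x

Generating nonterminals: {A2, A3, A4, S}.
Reachable from S after that: {A2, A4, S}.
Removed useless symbols: {A3} and every production mentioning them.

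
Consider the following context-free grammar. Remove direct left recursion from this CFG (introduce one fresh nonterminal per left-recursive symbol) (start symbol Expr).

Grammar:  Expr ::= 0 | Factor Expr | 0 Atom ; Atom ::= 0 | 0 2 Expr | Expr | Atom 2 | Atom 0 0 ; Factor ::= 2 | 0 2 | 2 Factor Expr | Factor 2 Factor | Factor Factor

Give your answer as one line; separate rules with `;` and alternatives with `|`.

Atom, Factor are directly left-recursive.
For Atom: α = {2, 0 0}, β = {0, 0 2 Expr, Expr}. Rewrite as Atom → β Atom1 and Atom1 → α Atom1 | ε.
For Factor: α = {2 Factor, Factor}, β = {2, 0 2, 2 Factor Expr}. Rewrite as Factor → β Factor1 and Factor1 → α Factor1 | ε.

Expr ::= 0 | Factor Expr | 0 Atom; Atom ::= 0 Atom1 | 0 2 Expr Atom1 | Expr Atom1; Factor ::= 2 Factor1 | 0 2 Factor1 | 2 Factor Expr Factor1; Atom1 ::= 2 Atom1 | 0 0 Atom1 | ε; Factor1 ::= 2 Factor Factor1 | Factor Factor1 | ε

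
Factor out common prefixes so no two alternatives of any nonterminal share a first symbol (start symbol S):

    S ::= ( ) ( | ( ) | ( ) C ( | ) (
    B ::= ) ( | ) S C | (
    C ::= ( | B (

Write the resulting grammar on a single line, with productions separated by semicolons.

S has alternatives sharing prefix '( )': factor to S → ( ) S' with S' → ( | ε | C (.
B has alternatives sharing prefix ')': factor to B → ) B' with B' → ( | S C.

S ::= ) ( | ( ) S'; B ::= ( | ) B'; C ::= ( | B (; S' ::= ( | ε | C (; B' ::= ( | S C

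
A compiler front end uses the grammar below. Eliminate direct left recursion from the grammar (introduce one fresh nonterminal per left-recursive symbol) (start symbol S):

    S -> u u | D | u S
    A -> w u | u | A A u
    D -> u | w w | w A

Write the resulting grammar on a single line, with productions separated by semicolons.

Left recursion appears on A.
For A: α = {A u}, β = {w u, u}. Rewrite as A → β A' and A' → α A' | ε.

S -> u u | D | u S; A -> w u A' | u A'; D -> u | w w | w A; A' -> A u A' | epsilon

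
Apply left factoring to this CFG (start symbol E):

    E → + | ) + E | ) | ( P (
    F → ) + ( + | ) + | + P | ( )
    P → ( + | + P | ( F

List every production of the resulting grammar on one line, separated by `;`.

E → + | ( P ( | ) E'; F → + P | ( ) | ) + F'; P → + P | ( P'; E' → + E | ε; F' → ( + | ε; P' → + | F

E has alternatives sharing prefix ')': factor to E → ) E' with E' → + E | ε.
F has alternatives sharing prefix ') +': factor to F → ) + F' with F' → ( + | ε.
P has alternatives sharing prefix '(': factor to P → ( P' with P' → + | F.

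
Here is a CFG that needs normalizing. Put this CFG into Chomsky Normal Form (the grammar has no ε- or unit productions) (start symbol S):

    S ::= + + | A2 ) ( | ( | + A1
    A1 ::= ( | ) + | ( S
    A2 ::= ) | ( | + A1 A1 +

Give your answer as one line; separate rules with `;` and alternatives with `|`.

Introduce a nonterminal for each terminal appearing in a rule of length ≥ 2: X1 → +, X2 → ), X3 → (.
Binarize each right-hand side of length ≥ 3 by chaining fresh nonterminals (Y1, Y2, …): affected rules were S → A2 X2 X3; A2 → X1 A1 A1 X1.

S ::= X1 X1 | A2 Y1 | ( | X1 A1; A1 ::= ( | X2 X1 | X3 S; A2 ::= ) | ( | X1 Y2; X1 ::= +; X2 ::= ); X3 ::= (; Y1 ::= X2 X3; Y2 ::= A1 Y3; Y3 ::= A1 X1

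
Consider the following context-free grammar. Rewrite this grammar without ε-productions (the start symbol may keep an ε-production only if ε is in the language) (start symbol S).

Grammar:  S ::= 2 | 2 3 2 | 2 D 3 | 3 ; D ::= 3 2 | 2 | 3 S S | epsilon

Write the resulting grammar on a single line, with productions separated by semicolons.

S ::= 2 | 2 3 2 | 2 D 3 | 2 3 | 3; D ::= 3 2 | 2 | 3 S S

Nullable set = {D}.
ε ∉ L(G), so no ε-production is kept.
Expand every rule over subsets of its nullable positions: S → 2 D 3 gives 2 D 3 | 2 3.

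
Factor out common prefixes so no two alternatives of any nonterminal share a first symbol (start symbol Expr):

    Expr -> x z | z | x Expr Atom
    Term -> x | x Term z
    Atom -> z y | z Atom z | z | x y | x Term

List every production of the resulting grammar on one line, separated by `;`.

Expr -> z | x Expr1; Term -> x Term1; Atom -> z Atom1 | x Atom2; Expr1 -> z | Expr Atom; Term1 -> ε | Term z; Atom1 -> y | Atom z | ε; Atom2 -> y | Term

Expr has alternatives sharing prefix 'x': factor to Expr → x Expr1 with Expr1 → z | Expr Atom.
Term has alternatives sharing prefix 'x': factor to Term → x Term1 with Term1 → ε | Term z.
Atom has alternatives sharing prefix 'z': factor to Atom → z Atom1 with Atom1 → y | Atom z | ε.
Atom has alternatives sharing prefix 'x': factor to Atom → x Atom2 with Atom2 → y | Term.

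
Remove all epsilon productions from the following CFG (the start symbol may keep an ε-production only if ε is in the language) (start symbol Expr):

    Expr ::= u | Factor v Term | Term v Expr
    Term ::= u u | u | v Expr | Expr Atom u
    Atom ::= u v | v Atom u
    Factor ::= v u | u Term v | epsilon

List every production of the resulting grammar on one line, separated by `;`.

Expr ::= u | Factor v Term | v Term | Term v Expr; Term ::= u u | u | v Expr | Expr Atom u; Atom ::= u v | v Atom u; Factor ::= v u | u Term v

Nullable set = {Factor}.
ε ∉ L(G), so no ε-production is kept.
Expand every rule over subsets of its nullable positions: Expr → Factor v Term gives Factor v Term | v Term.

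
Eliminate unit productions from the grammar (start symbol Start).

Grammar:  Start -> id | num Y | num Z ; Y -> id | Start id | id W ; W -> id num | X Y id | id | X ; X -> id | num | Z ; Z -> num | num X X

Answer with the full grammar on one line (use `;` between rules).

Unit pairs: W ⇒* {X, Z}; X ⇒* {Z}.
For every A with A ⇒* B via unit rules, add B's non-unit alternatives to A; then delete every rule of the form X → Y.

Start -> id | num Y | num Z; Y -> id | Start id | id W; W -> num | num X X | id | id num | X Y id; X -> num | num X X | id; Z -> num | num X X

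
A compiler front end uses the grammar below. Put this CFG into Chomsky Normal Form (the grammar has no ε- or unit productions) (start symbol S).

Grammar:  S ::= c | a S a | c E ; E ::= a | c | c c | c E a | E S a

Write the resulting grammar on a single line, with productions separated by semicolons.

S ::= c | X1 Y1 | X2 E; E ::= a | c | X2 X2 | X2 Y2 | E Y3; X1 ::= a; X2 ::= c; Y1 ::= S X1; Y2 ::= E X1; Y3 ::= S X1

Introduce a nonterminal for each terminal appearing in a rule of length ≥ 2: X1 → a, X2 → c.
Binarize each right-hand side of length ≥ 3 by chaining fresh nonterminals (Y1, Y2, …): affected rules were S → X1 S X1; E → X2 E X1; E → E S X1.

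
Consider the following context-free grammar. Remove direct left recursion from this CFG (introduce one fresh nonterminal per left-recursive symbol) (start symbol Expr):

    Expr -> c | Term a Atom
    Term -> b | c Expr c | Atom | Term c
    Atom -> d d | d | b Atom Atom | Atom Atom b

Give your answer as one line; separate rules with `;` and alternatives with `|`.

Expr -> c | Term a Atom; Term -> b Term1 | c Expr c Term1 | Atom Term1; Atom -> d d Atom1 | d Atom1 | b Atom Atom Atom1; Term1 -> c Term1 | eps; Atom1 -> Atom b Atom1 | eps

Directly left-recursive nonterminals: Term, Atom.
For Term: α = {c}, β = {b, c Expr c, Atom}. Rewrite as Term → β Term1 and Term1 → α Term1 | ε.
For Atom: α = {Atom b}, β = {d d, d, b Atom Atom}. Rewrite as Atom → β Atom1 and Atom1 → α Atom1 | ε.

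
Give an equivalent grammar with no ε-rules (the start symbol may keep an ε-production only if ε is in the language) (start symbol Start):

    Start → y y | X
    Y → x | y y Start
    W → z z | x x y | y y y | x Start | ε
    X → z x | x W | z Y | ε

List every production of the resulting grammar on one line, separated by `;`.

The nullable symbols are {Start, W, X}.
ε ∈ L(G) since Start is nullable, so keep Start → ε.
For each production, add variants omitting each subset of nullable occurrences: Y → y y Start gives y y Start | y y. W → x Start gives x Start | x. X → x W gives x W | x.

Start → y y | X | ε; Y → x | y y Start | y y; W → z z | x x y | y y y | x Start | x; X → z x | x W | x | z Y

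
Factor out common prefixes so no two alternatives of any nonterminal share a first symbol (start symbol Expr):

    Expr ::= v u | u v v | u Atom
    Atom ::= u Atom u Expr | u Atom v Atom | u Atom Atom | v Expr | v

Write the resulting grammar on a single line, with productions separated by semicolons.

Expr has alternatives sharing prefix 'u': factor to Expr → u Expr1 with Expr1 → v v | Atom.
Atom has alternatives sharing prefix 'u Atom': factor to Atom → u Atom Atom1 with Atom1 → u Expr | v Atom | Atom.
Atom has alternatives sharing prefix 'v': factor to Atom → v Atom2 with Atom2 → Expr | ε.

Expr ::= v u | u Expr1; Atom ::= u Atom Atom1 | v Atom2; Expr1 ::= v v | Atom; Atom1 ::= u Expr | v Atom | Atom; Atom2 ::= Expr | epsilon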